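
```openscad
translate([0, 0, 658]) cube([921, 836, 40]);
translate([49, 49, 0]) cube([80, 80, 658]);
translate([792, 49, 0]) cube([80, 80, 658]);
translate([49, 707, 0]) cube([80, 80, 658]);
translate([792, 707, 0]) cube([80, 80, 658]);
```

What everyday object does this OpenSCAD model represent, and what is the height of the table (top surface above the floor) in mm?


A table. The table height is 698 mm.

A 921×836×40 slab sits at z = 658 on four 80 mm square posts — a table. The top surface is at 658 + 40 = 698 mm.


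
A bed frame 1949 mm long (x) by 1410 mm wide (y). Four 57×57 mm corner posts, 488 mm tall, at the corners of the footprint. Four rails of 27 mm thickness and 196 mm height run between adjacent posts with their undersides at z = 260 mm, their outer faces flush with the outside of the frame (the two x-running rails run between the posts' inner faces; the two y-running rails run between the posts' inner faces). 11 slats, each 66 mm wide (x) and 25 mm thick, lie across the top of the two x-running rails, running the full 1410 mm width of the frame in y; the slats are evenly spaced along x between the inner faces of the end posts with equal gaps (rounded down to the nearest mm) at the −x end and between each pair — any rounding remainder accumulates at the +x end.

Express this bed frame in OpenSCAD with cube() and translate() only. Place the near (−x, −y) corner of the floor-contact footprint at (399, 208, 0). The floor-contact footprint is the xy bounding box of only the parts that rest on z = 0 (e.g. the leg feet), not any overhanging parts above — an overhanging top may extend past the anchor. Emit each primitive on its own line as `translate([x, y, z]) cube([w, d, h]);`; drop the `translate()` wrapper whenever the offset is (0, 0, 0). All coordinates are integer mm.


// slat z = rail_z + rail_h = 260 + 196 = 456
// slat gap = ⌊(1835 − 11·66) / 12⌋ = 92
translate([399, 208, 0]) cube([57, 57, 488]);
translate([399, 1561, 0]) cube([57, 57, 488]);
translate([2291, 208, 0]) cube([57, 57, 488]);
translate([2291, 1561, 0]) cube([57, 57, 488]);
translate([456, 208, 260]) cube([1835, 27, 196]);
translate([456, 1591, 260]) cube([1835, 27, 196]);
translate([399, 265, 260]) cube([27, 1296, 196]);
translate([2321, 265, 260]) cube([27, 1296, 196]);
translate([548, 208, 456]) cube([66, 1410, 25]);
translate([706, 208, 456]) cube([66, 1410, 25]);
translate([864, 208, 456]) cube([66, 1410, 25]);
translate([1022, 208, 456]) cube([66, 1410, 25]);
translate([1180, 208, 456]) cube([66, 1410, 25]);
translate([1338, 208, 456]) cube([66, 1410, 25]);
translate([1496, 208, 456]) cube([66, 1410, 25]);
translate([1654, 208, 456]) cube([66, 1410, 25]);
translate([1812, 208, 456]) cube([66, 1410, 25]);
translate([1970, 208, 456]) cube([66, 1410, 25]);
translate([2128, 208, 456]) cube([66, 1410, 25]);


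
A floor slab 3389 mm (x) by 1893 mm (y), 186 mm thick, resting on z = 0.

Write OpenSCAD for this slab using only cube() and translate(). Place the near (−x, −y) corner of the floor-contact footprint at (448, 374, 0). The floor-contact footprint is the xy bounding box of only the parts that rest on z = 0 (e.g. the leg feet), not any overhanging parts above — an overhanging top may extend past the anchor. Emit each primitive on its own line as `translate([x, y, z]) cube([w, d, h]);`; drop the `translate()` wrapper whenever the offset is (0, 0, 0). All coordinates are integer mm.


translate([448, 374, 0]) cube([3389, 1893, 186]);


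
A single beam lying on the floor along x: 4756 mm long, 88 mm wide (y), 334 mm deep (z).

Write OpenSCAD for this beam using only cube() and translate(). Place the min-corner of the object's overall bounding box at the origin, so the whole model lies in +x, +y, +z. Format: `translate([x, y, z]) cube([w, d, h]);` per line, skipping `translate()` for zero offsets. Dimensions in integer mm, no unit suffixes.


cube([4756, 88, 334]);


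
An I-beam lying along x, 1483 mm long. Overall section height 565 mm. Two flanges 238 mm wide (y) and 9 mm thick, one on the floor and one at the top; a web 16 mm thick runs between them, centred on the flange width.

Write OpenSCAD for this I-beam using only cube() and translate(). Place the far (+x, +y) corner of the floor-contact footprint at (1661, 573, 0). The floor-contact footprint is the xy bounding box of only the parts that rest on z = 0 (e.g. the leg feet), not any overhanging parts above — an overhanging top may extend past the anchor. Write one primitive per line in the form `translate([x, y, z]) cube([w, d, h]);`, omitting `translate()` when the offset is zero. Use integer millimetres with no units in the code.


translate([178, 335, 0]) cube([1483, 238, 9]);
translate([178, 446, 9]) cube([1483, 16, 547]);
translate([178, 335, 556]) cube([1483, 238, 9]);


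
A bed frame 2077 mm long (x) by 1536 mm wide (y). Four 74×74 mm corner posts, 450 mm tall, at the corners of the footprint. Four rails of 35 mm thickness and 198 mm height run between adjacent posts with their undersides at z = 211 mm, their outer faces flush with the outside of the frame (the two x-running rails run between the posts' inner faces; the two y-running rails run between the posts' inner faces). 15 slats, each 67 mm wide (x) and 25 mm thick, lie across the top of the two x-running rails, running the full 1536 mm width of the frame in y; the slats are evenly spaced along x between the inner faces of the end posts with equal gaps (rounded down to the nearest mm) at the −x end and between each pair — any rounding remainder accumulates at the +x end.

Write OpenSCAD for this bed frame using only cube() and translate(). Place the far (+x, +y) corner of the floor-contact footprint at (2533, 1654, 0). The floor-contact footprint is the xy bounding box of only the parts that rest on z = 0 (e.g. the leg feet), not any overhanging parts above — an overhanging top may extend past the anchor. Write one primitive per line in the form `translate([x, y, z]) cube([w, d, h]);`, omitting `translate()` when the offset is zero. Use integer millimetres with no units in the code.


translate([456, 118, 0]) cube([74, 74, 450]);
translate([456, 1580, 0]) cube([74, 74, 450]);
translate([2459, 118, 0]) cube([74, 74, 450]);
translate([2459, 1580, 0]) cube([74, 74, 450]);
translate([530, 118, 211]) cube([1929, 35, 198]);
translate([530, 1619, 211]) cube([1929, 35, 198]);
translate([456, 192, 211]) cube([35, 1388, 198]);
translate([2498, 192, 211]) cube([35, 1388, 198]);
translate([587, 118, 409]) cube([67, 1536, 25]);
translate([711, 118, 409]) cube([67, 1536, 25]);
translate([835, 118, 409]) cube([67, 1536, 25]);
translate([959, 118, 409]) cube([67, 1536, 25]);
translate([1083, 118, 409]) cube([67, 1536, 25]);
translate([1207, 118, 409]) cube([67, 1536, 25]);
translate([1331, 118, 409]) cube([67, 1536, 25]);
translate([1455, 118, 409]) cube([67, 1536, 25]);
translate([1579, 118, 409]) cube([67, 1536, 25]);
translate([1703, 118, 409]) cube([67, 1536, 25]);
translate([1827, 118, 409]) cube([67, 1536, 25]);
translate([1951, 118, 409]) cube([67, 1536, 25]);
translate([2075, 118, 409]) cube([67, 1536, 25]);
translate([2199, 118, 409]) cube([67, 1536, 25]);
translate([2323, 118, 409]) cube([67, 1536, 25]);


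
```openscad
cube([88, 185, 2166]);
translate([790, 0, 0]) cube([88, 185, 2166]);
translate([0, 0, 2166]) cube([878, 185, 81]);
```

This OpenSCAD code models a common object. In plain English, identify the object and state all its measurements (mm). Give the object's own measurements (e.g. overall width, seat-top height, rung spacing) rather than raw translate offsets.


A door frame. The clear opening is 702 mm wide and 2166 mm high. Two 88 mm wide jambs, 185 mm deep, stand either side of the opening from the floor to the top of the opening. A 81 mm thick head sits across the top of both jambs, spanning the full outside width of the frame.


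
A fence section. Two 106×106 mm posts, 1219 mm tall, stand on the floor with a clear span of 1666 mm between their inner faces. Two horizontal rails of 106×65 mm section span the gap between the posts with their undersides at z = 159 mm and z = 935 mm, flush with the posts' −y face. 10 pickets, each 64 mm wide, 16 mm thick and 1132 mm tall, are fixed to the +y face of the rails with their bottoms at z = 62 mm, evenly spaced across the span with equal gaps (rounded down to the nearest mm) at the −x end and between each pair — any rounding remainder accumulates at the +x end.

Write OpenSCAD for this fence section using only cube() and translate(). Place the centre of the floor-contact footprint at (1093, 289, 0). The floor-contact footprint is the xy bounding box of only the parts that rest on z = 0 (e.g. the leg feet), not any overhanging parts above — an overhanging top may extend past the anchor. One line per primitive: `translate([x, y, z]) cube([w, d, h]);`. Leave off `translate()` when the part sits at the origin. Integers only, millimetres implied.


translate([154, 236, 0]) cube([106, 106, 1219]);
translate([1926, 236, 0]) cube([106, 106, 1219]);
translate([260, 236, 159]) cube([1666, 106, 65]);
translate([260, 236, 935]) cube([1666, 106, 65]);
translate([353, 342, 62]) cube([64, 16, 1132]);
translate([510, 342, 62]) cube([64, 16, 1132]);
translate([667, 342, 62]) cube([64, 16, 1132]);
translate([824, 342, 62]) cube([64, 16, 1132]);
translate([981, 342, 62]) cube([64, 16, 1132]);
translate([1138, 342, 62]) cube([64, 16, 1132]);
translate([1295, 342, 62]) cube([64, 16, 1132]);
translate([1452, 342, 62]) cube([64, 16, 1132]);
translate([1609, 342, 62]) cube([64, 16, 1132]);
translate([1766, 342, 62]) cube([64, 16, 1132]);


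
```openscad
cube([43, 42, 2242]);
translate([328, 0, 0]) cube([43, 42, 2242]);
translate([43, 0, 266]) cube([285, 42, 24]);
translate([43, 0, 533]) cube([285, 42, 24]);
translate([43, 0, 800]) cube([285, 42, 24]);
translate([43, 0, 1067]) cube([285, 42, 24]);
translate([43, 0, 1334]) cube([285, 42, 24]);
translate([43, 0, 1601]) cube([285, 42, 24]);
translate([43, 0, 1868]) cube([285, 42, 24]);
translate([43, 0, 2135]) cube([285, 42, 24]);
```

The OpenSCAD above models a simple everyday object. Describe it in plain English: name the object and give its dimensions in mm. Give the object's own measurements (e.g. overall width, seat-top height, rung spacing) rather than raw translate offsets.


A straight ladder. Two 43×42 mm vertical rails, 2242 mm tall, stand 371 mm apart (outside-to-outside) with their front faces coplanar on the −y side. 8 rungs, each 42 mm deep and 24 mm tall, span between the inner faces of the rails, front faces flush with the rails. The lowest rung's underside is at z = 266 mm and rungs are spaced 267 mm apart (underside to underside).


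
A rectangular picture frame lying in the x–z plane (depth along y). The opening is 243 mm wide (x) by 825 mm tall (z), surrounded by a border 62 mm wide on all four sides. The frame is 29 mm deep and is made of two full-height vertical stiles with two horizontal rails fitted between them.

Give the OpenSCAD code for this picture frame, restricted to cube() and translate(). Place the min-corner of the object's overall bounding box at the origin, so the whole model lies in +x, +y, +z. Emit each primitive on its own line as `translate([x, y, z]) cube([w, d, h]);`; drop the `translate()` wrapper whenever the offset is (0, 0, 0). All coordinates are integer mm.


cube([62, 29, 949]);
translate([305, 0, 0]) cube([62, 29, 949]);
translate([62, 0, 0]) cube([243, 29, 62]);
translate([62, 0, 887]) cube([243, 29, 62]);


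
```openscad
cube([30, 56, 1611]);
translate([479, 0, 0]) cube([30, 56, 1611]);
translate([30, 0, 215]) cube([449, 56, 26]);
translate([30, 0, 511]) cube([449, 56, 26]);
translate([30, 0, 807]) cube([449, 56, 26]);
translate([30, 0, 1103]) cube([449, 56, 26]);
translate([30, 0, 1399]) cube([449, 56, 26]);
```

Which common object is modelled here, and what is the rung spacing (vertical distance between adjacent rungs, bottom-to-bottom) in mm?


A ladder. The rung spacing is 296 mm.

Two tall 30×56 posts with 5 short bars between them — a ladder. Adjacent rungs sit at z = 215 and z = 511, so the spacing is 511 − 215 = 296 mm.


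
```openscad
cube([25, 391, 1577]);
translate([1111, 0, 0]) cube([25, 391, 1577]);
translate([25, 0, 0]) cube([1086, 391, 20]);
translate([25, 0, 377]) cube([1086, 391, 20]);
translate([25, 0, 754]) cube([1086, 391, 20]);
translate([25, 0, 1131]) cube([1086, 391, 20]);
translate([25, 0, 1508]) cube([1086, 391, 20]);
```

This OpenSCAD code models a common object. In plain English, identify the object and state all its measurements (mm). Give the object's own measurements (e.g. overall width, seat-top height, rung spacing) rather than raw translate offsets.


An open bookshelf. Two side panels, each 25 mm thick, 391 mm deep and 1577 mm tall, stand 1136 mm apart (outside-to-outside). Between them sit 5 shelves, each 20 mm thick and 391 mm deep, spanning the full gap between the sides. The bottom shelf rests on the floor (its underside at z = 0) and the clear gap between one shelf's top and the next shelf's underside is 357 mm.


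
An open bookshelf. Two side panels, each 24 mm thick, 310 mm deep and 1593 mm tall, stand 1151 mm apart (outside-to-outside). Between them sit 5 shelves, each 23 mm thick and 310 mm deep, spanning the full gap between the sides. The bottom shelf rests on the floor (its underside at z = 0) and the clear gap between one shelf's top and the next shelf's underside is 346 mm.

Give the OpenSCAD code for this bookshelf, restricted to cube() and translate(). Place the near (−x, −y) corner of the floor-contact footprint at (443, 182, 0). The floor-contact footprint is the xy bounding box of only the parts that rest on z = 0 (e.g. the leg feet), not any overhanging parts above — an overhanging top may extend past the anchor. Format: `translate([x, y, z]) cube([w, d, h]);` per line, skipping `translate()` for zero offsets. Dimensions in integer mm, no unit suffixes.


translate([443, 182, 0]) cube([24, 310, 1593]);
translate([1570, 182, 0]) cube([24, 310, 1593]);
translate([467, 182, 0]) cube([1103, 310, 23]);
translate([467, 182, 369]) cube([1103, 310, 23]);
translate([467, 182, 738]) cube([1103, 310, 23]);
translate([467, 182, 1107]) cube([1103, 310, 23]);
translate([467, 182, 1476]) cube([1103, 310, 23]);


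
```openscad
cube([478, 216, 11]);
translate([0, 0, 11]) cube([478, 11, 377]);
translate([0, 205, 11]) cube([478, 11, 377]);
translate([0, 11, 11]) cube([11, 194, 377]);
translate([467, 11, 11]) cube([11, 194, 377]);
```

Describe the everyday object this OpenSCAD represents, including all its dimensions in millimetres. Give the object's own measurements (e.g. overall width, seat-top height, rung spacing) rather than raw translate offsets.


An open-topped rectangular box: outside dimensions 478×216×388 mm, with a uniform wall and base thickness of 11 mm. The base is a full 478×216 slab on the floor; four walls sit on top of the base. The front and back walls (the −y and +y sides) span the full width; the two side walls fit between them.


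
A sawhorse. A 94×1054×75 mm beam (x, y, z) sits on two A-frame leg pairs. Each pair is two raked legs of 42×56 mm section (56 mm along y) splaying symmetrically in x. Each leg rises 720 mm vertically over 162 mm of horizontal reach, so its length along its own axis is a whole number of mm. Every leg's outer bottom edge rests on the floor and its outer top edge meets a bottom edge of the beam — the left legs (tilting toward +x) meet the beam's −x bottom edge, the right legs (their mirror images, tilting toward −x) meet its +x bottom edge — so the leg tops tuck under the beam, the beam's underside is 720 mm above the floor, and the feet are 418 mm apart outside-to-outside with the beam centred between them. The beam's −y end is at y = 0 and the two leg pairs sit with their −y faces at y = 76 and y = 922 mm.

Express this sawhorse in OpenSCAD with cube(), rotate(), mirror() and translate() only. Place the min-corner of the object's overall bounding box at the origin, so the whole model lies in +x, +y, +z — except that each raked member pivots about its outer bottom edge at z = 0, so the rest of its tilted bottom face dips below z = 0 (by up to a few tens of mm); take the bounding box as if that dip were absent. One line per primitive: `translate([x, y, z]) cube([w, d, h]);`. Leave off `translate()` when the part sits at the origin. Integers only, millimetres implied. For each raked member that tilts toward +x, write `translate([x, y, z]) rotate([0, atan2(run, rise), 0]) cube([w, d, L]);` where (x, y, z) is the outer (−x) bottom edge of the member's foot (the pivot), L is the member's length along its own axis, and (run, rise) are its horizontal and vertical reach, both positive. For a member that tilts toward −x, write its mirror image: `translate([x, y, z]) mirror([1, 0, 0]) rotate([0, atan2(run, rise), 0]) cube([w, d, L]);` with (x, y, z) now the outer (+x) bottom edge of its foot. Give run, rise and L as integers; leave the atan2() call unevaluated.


translate([162, 0, 720]) cube([94, 1054, 75]);
translate([0, 76, 0]) rotate([0, atan2(162, 720), 0]) cube([42, 56, 738]);
translate([418, 76, 0]) mirror([1, 0, 0]) rotate([0, atan2(162, 720), 0]) cube([42, 56, 738]);
translate([0, 922, 0]) rotate([0, atan2(162, 720), 0]) cube([42, 56, 738]);
translate([418, 922, 0]) mirror([1, 0, 0]) rotate([0, atan2(162, 720), 0]) cube([42, 56, 738]);


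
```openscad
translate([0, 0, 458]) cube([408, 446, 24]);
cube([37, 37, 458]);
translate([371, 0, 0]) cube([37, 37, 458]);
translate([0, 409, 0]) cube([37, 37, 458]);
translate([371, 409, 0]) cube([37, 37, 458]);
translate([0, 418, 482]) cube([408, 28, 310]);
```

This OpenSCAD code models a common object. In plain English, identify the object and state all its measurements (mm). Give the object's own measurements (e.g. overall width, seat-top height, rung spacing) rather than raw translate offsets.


A chair. The seat is a 408×446×24 mm slab with its top at z = 482 mm, on four 37×37 mm corner legs (flush with the seat edges, standing on z = 0). A flat backrest 28 mm thick, 310 mm tall, spans the full seat width and rises from the seat top along its +y edge, rear face flush with the rear of the seat.


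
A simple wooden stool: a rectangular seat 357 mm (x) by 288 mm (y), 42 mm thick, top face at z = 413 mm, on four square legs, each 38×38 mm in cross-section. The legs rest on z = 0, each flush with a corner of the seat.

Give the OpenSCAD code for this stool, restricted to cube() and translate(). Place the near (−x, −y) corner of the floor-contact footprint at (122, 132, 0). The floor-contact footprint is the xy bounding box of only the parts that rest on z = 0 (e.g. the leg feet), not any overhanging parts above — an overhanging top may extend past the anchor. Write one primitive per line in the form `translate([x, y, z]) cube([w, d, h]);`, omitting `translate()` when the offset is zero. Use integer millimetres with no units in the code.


translate([122, 132, 371]) cube([357, 288, 42]);
translate([122, 132, 0]) cube([38, 38, 371]);
translate([441, 132, 0]) cube([38, 38, 371]);
translate([122, 382, 0]) cube([38, 38, 371]);
translate([441, 382, 0]) cube([38, 38, 371]);


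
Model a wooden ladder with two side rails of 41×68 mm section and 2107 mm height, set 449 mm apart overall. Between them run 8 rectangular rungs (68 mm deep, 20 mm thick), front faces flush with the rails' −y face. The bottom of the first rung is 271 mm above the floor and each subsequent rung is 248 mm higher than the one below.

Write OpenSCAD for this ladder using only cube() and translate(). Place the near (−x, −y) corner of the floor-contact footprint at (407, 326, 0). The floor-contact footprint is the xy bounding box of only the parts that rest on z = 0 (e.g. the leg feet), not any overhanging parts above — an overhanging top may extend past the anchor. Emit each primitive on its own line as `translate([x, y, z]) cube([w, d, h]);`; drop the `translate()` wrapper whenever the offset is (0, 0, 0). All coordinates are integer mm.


translate([407, 326, 0]) cube([41, 68, 2107]);
translate([815, 326, 0]) cube([41, 68, 2107]);
translate([448, 326, 271]) cube([367, 68, 20]);
translate([448, 326, 519]) cube([367, 68, 20]);
translate([448, 326, 767]) cube([367, 68, 20]);
translate([448, 326, 1015]) cube([367, 68, 20]);
translate([448, 326, 1263]) cube([367, 68, 20]);
translate([448, 326, 1511]) cube([367, 68, 20]);
translate([448, 326, 1759]) cube([367, 68, 20]);
translate([448, 326, 2007]) cube([367, 68, 20]);


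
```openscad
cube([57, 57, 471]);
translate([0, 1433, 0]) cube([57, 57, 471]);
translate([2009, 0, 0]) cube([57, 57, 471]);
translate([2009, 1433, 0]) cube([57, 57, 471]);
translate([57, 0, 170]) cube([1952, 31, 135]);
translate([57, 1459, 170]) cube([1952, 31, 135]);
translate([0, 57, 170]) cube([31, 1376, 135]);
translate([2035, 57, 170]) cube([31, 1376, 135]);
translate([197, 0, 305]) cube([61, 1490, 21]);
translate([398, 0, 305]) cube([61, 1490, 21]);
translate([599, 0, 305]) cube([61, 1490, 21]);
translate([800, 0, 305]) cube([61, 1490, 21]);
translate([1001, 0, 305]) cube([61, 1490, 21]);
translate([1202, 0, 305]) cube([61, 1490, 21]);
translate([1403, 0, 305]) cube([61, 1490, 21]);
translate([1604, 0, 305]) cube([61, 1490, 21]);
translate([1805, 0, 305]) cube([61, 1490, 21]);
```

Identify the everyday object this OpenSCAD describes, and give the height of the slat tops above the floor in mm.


A bed frame. The slat-top height is 326 mm.

Four posts, four rails, and a row of slats — a bed frame. Slats sit on the rails at z = 170 + 135 = 305; with slat thickness 21, the top is 326 mm.


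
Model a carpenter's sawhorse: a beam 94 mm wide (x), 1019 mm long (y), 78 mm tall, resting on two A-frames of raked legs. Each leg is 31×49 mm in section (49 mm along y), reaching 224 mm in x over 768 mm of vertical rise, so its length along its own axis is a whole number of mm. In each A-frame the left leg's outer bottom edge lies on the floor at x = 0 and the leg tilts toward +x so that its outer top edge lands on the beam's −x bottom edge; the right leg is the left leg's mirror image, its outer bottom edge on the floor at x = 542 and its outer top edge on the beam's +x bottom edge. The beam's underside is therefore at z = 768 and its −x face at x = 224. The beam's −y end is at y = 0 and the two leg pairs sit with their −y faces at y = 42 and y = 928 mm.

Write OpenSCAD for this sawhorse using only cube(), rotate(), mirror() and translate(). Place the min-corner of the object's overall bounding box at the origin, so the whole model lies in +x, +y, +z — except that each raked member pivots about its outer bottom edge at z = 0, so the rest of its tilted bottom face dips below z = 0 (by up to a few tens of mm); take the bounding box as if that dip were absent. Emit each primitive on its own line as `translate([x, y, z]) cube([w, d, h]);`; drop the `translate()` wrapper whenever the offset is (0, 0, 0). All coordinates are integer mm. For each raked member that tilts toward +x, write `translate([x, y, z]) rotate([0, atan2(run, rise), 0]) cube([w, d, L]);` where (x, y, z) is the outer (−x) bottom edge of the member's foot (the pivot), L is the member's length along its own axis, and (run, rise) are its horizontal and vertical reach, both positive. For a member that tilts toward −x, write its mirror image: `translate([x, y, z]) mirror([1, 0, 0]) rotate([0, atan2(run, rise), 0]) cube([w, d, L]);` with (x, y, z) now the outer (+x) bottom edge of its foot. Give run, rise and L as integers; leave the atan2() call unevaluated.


translate([224, 0, 768]) cube([94, 1019, 78]);
translate([0, 42, 0]) rotate([0, atan2(224, 768), 0]) cube([31, 49, 800]);
translate([542, 42, 0]) mirror([1, 0, 0]) rotate([0, atan2(224, 768), 0]) cube([31, 49, 800]);
translate([0, 928, 0]) rotate([0, atan2(224, 768), 0]) cube([31, 49, 800]);
translate([542, 928, 0]) mirror([1, 0, 0]) rotate([0, atan2(224, 768), 0]) cube([31, 49, 800]);


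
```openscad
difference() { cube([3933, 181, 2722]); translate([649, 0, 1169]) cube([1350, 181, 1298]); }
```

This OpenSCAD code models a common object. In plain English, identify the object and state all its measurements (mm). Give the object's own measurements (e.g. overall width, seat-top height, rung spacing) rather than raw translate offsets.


A wall 3933 mm long (x), 181 mm thick (y), 2722 mm tall, with a rectangular window opening cut through it. The opening is 1350 mm wide and 1298 mm tall; its sill is at z = 1169 mm and its near (−x) edge is 649 mm from the wall's −x end. The opening passes through the full wall thickness.


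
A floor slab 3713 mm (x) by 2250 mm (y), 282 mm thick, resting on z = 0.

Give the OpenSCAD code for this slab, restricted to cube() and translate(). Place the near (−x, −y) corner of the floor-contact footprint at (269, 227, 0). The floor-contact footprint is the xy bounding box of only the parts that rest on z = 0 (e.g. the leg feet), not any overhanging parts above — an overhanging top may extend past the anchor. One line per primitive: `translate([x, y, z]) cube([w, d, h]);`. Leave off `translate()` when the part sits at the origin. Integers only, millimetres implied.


translate([269, 227, 0]) cube([3713, 2250, 282]);


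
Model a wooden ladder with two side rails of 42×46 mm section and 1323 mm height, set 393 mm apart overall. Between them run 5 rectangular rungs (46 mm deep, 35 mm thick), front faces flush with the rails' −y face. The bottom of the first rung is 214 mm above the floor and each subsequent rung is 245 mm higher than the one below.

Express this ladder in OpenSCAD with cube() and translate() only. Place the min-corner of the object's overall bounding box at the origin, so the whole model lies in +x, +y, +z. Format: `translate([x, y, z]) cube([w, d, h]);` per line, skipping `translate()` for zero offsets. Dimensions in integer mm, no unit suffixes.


cube([42, 46, 1323]);
translate([351, 0, 0]) cube([42, 46, 1323]);
translate([42, 0, 214]) cube([309, 46, 35]);
translate([42, 0, 459]) cube([309, 46, 35]);
translate([42, 0, 704]) cube([309, 46, 35]);
translate([42, 0, 949]) cube([309, 46, 35]);
translate([42, 0, 1194]) cube([309, 46, 35]);


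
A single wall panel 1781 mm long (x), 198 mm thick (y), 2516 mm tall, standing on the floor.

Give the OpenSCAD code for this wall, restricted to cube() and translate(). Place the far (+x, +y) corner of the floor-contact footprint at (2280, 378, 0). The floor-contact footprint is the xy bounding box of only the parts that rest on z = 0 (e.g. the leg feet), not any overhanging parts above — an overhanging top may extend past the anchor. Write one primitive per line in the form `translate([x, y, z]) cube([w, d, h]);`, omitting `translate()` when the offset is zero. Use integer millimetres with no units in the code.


translate([499, 180, 0]) cube([1781, 198, 2516]);


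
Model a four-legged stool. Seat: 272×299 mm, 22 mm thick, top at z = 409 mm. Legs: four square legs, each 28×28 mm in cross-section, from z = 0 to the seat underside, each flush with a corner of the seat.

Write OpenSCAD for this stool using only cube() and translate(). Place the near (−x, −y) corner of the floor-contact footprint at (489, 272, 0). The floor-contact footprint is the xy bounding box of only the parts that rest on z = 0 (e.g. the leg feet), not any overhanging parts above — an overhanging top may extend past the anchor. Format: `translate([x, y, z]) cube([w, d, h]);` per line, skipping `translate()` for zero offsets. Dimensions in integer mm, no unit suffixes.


translate([489, 272, 387]) cube([272, 299, 22]);
translate([489, 272, 0]) cube([28, 28, 387]);
translate([733, 272, 0]) cube([28, 28, 387]);
translate([489, 543, 0]) cube([28, 28, 387]);
translate([733, 543, 0]) cube([28, 28, 387]);


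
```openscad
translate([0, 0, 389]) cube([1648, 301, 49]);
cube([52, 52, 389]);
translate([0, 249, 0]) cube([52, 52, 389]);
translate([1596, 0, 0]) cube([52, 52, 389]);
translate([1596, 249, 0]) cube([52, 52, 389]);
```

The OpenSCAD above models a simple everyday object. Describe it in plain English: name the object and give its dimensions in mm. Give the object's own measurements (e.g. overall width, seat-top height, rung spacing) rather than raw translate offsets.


A long wooden bench with a 1648 mm (x) × 301 mm (y) seat, 49 mm thick, its top surface 438 mm above the floor. Four 52 mm square legs at the seat corners, flush with the edges, run from z = 0 to the seat underside.


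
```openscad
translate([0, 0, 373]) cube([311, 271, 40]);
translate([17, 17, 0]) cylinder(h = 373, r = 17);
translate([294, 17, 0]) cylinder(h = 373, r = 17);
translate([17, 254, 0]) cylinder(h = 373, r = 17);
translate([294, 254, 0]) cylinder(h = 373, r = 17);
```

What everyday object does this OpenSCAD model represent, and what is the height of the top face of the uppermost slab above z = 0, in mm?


A stool. The seat height is 413 mm.

A 311×271×40 slab at z = 373 on four corner cylinders — a stool. The seat top is 373 + 40 = 413 mm.


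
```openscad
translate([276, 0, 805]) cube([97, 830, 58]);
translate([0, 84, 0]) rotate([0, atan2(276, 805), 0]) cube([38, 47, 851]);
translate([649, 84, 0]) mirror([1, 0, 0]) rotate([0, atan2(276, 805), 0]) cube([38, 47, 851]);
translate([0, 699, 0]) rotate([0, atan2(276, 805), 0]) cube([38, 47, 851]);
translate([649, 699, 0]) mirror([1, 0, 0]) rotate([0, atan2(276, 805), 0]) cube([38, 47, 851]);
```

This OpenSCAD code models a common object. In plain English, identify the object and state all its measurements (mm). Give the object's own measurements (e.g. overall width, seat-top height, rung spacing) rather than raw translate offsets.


A sawhorse. A 97×830×58 mm beam (x, y, z) sits on two A-frame leg pairs. Each pair is two raked legs of 38×47 mm section (47 mm along y) splaying symmetrically in x. Each leg rises 805 mm vertically over 276 mm of horizontal reach and is 851 mm long along its own axis. Every leg's outer bottom edge rests on the floor and its outer top edge meets a bottom edge of the beam — the left legs (tilting toward +x) meet the beam's −x bottom edge, the right legs (their mirror images, tilting toward −x) meet its +x bottom edge — so the leg tops tuck under the beam, the beam's underside is 805 mm above the floor, and the feet are 649 mm apart outside-to-outside with the beam centred between them. The two leg pairs are set in 84 mm from either end of the beam.


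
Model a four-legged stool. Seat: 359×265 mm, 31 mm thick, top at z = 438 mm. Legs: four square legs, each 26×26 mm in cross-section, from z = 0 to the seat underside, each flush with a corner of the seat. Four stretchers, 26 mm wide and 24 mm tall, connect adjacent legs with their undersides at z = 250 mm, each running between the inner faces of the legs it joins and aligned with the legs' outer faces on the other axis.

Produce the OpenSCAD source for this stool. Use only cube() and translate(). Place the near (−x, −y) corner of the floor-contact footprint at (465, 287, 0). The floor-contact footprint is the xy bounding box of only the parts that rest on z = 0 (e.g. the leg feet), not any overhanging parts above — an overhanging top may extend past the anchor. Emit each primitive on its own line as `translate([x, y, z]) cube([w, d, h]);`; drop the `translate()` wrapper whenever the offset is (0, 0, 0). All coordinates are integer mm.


// leg_h = 438 - 31 = 407
// stretcher span = 359 - 2*26 = 307
translate([465, 287, 407]) cube([359, 265, 31]);
translate([465, 287, 0]) cube([26, 26, 407]);
translate([798, 287, 0]) cube([26, 26, 407]);
translate([465, 526, 0]) cube([26, 26, 407]);
translate([798, 526, 0]) cube([26, 26, 407]);
translate([491, 287, 250]) cube([307, 26, 24]);
translate([491, 526, 250]) cube([307, 26, 24]);
translate([465, 313, 250]) cube([26, 213, 24]);
translate([798, 313, 250]) cube([26, 213, 24]);


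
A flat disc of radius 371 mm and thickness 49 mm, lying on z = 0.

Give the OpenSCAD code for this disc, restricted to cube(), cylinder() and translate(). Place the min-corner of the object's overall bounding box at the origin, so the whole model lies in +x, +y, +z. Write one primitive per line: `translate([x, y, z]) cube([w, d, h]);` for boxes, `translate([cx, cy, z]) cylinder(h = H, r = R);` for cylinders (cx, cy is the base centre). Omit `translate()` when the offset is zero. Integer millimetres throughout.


translate([371, 371, 0]) cylinder(h = 49, r = 371);


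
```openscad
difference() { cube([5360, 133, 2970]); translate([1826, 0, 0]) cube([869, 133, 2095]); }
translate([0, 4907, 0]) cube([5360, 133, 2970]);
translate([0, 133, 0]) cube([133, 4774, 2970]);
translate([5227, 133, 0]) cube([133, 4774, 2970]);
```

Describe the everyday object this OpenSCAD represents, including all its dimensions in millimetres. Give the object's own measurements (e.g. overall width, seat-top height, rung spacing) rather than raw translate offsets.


A single room: four walls, each 2970 mm tall and 133 mm thick, enclosing an outside footprint 5360×5040 mm (x × y), no floor or roof. The front and back walls (−y and +y sides) run the full x-width; the side walls fit between their inner faces. A door opening 869 mm wide and 2095 mm tall is cut through the front wall from the floor up, its −x edge 1826 mm from the wall's −x end.


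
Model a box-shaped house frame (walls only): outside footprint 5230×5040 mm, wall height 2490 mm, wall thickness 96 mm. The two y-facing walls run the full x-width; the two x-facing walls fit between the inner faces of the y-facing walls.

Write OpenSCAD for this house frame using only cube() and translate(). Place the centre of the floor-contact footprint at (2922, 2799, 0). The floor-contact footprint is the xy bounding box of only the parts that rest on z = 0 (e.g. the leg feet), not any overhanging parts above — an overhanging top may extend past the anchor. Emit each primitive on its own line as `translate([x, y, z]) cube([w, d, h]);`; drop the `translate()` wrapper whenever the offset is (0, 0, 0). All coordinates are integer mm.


translate([307, 279, 0]) cube([5230, 96, 2490]);
translate([307, 5223, 0]) cube([5230, 96, 2490]);
translate([307, 375, 0]) cube([96, 4848, 2490]);
translate([5441, 375, 0]) cube([96, 4848, 2490]);


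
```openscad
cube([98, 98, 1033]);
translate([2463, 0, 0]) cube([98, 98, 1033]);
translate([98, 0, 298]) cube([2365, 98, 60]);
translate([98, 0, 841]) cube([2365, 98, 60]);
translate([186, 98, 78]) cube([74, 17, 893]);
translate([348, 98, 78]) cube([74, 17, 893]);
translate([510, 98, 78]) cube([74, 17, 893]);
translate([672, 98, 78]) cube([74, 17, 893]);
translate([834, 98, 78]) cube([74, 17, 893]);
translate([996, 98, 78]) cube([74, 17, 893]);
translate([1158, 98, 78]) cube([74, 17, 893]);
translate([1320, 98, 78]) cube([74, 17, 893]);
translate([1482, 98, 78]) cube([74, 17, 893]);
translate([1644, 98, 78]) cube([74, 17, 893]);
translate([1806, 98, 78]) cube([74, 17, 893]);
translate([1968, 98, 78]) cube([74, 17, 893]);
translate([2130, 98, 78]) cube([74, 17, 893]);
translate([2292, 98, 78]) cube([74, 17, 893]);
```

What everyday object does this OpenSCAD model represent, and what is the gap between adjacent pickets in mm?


A fence section. The picket gap is 88 mm.

Two posts, two rails, 14 pickets — a fence section. Span 2365 mm holds 14 pickets of 74 mm with 15 equal gaps: ⌊(2365 − 14·74) / 15⌋ = 88 mm.


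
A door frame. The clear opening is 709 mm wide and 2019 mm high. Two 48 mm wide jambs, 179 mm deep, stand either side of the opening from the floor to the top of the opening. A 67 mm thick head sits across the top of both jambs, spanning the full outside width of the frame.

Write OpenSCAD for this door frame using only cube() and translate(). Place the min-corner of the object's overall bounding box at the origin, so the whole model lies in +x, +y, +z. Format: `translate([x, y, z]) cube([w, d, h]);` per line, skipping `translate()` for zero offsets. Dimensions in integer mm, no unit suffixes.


cube([48, 179, 2019]);
translate([757, 0, 0]) cube([48, 179, 2019]);
translate([0, 0, 2019]) cube([805, 179, 67]);


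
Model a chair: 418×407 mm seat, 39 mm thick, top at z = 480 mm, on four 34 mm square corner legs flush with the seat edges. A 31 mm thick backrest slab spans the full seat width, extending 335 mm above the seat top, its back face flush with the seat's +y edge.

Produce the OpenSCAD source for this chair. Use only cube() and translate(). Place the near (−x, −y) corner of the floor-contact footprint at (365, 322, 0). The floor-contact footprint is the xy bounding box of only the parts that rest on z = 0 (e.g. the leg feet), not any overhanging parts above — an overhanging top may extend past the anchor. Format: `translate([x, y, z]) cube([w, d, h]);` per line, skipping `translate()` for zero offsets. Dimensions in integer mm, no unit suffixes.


translate([365, 322, 441]) cube([418, 407, 39]);
translate([365, 322, 0]) cube([34, 34, 441]);
translate([749, 322, 0]) cube([34, 34, 441]);
translate([365, 695, 0]) cube([34, 34, 441]);
translate([749, 695, 0]) cube([34, 34, 441]);
translate([365, 698, 480]) cube([418, 31, 335]);


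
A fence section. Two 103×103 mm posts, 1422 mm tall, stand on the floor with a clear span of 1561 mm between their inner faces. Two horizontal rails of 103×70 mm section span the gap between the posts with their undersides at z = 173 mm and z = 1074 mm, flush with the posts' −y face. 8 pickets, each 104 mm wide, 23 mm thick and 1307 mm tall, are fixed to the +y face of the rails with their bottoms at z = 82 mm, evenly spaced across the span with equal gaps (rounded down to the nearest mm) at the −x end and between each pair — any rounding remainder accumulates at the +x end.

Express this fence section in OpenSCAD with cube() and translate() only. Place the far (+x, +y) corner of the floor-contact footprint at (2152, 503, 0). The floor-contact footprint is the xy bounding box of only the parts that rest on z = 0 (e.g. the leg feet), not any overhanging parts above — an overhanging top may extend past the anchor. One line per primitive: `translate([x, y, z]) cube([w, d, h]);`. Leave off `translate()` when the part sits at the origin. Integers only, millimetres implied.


translate([385, 400, 0]) cube([103, 103, 1422]);
translate([2049, 400, 0]) cube([103, 103, 1422]);
translate([488, 400, 173]) cube([1561, 103, 70]);
translate([488, 400, 1074]) cube([1561, 103, 70]);
translate([569, 503, 82]) cube([104, 23, 1307]);
translate([754, 503, 82]) cube([104, 23, 1307]);
translate([939, 503, 82]) cube([104, 23, 1307]);
translate([1124, 503, 82]) cube([104, 23, 1307]);
translate([1309, 503, 82]) cube([104, 23, 1307]);
translate([1494, 503, 82]) cube([104, 23, 1307]);
translate([1679, 503, 82]) cube([104, 23, 1307]);
translate([1864, 503, 82]) cube([104, 23, 1307]);


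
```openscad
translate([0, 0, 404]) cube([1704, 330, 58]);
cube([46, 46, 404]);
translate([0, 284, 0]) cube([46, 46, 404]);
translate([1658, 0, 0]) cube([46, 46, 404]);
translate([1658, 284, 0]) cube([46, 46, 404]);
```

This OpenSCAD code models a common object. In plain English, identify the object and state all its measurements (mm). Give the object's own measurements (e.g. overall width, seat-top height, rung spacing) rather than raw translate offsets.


A bench: a 1704×330 mm seat slab, 58 mm thick, top at z = 462 mm, on four 46×46 mm square legs flush with the seat corners and standing on z = 0.


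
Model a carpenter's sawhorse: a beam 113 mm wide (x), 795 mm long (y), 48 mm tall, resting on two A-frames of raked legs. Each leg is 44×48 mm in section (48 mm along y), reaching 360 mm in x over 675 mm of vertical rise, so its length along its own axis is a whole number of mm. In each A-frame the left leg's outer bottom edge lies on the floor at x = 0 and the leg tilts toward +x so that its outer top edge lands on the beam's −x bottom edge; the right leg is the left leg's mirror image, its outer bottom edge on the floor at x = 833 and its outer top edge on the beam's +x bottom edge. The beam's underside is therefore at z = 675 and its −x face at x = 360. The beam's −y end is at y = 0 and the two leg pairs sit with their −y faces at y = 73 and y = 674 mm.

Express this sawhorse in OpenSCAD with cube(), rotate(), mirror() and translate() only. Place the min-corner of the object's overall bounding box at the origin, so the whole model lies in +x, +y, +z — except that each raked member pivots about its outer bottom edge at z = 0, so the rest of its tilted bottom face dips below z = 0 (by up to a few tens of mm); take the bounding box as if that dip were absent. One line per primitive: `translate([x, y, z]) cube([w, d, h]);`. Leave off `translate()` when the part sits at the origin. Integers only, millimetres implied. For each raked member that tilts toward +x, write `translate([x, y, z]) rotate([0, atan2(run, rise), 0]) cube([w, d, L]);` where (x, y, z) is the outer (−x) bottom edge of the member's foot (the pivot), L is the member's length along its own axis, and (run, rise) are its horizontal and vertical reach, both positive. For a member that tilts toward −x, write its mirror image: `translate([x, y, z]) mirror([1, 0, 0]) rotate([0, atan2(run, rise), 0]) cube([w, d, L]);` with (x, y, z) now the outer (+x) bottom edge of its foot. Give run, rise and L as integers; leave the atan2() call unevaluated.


translate([360, 0, 675]) cube([113, 795, 48]);
translate([0, 73, 0]) rotate([0, atan2(360, 675), 0]) cube([44, 48, 765]);
translate([833, 73, 0]) mirror([1, 0, 0]) rotate([0, atan2(360, 675), 0]) cube([44, 48, 765]);
translate([0, 674, 0]) rotate([0, atan2(360, 675), 0]) cube([44, 48, 765]);
translate([833, 674, 0]) mirror([1, 0, 0]) rotate([0, atan2(360, 675), 0]) cube([44, 48, 765]);
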